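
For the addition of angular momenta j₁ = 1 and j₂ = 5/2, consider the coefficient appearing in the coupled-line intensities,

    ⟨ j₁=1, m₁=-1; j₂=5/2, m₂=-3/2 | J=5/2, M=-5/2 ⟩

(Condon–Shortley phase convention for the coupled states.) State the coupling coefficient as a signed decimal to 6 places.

triangle: 1!*1!*4!/7! = 24/5040
(j±m)!: 0!*2!*1!*4!*0!*5! = 5760
prefactor² = (2J+1)*Δ*N² = 1152/7
  k=1: −1/(1!*0!*1!*0!*0!*4!) = -1/24
Σ = -1/24  ⇒  CG² = 1152/7*(-1/24)² = 2/7
CG = −√(2/7) = -0.534522

−√(2/7) ≈ -0.534522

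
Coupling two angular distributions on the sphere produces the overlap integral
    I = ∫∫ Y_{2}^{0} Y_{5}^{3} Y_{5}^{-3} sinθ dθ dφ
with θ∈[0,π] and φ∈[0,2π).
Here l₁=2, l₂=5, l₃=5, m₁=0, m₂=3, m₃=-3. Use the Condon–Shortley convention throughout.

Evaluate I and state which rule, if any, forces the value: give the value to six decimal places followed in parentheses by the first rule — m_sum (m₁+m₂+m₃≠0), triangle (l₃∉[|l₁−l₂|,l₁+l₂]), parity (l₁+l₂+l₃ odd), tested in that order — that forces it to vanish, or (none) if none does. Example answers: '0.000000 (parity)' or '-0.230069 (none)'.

-0.016174 (none)

Rules hold: Σm=0, L=12 even, 3≤5≤7.
N = 5·11·11 = 605
Δ = 2!·2!·8!/13! = 1/38610
Racah Σ t=0..2: t=0:+1/2880 t=1:−1/576 t=2:+1/2880 = -1/960
⇒ 3j(2 5 5; 0 0 0)² = 10/429, sgn +1
Racah Σ t=0..2: t=0:+1/161280 t=1:−1/5040 t=2:+1/5760 = -1/53760
⇒ 3j(2 5 5; 0 3 -3)² = 1/4290, sgn -1
4πI² = N·(3j₀)²·(3jₘ)² = 5/1521
I = -1·√(0.00328731/4π) = -0.01617393
No selection rule forces the value: the integral is nonzero (none).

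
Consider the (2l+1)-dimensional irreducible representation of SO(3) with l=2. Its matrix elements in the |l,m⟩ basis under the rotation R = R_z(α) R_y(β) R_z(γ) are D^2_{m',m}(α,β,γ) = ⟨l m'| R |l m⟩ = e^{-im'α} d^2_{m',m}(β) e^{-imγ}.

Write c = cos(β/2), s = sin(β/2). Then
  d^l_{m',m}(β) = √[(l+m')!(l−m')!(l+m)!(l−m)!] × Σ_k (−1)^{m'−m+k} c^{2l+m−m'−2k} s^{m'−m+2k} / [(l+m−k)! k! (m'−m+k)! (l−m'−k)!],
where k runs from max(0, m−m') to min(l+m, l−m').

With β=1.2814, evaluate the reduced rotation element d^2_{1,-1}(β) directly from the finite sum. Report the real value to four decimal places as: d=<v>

d^2_{1,-1}(β=1.2814) via the finite sum:
With c≡cos(β/2)=0.801678 and s≡sin(β/2)=0.597757, N=[6·1·1·6]^{1/2}=6.000000
The bounds max(0,m−m')=0 and min(l+m,l−m')=1 give 2 terms
  k=0: (−1)^2·6.0000/(2)·0.8017^2·0.5978^2 = +0.688921
  k=1: (−1)^3·6.0000/(6)·0.8017^0·0.5978^4 = -0.127673
d^2_{1,-1}(1.2814) = +0.688921 -0.127673 = +0.561249

d=0.5612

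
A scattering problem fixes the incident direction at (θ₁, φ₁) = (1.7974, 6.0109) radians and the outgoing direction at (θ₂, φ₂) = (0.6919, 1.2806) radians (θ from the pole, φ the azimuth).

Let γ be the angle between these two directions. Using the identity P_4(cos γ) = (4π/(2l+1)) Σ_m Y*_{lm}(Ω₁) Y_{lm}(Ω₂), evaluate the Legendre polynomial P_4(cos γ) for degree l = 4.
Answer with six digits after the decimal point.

Expand P_4 via completeness: Σ_{m} conj(Y_{4,m}) at Ω₁ times Y_{4,m} at Ω₂ —
  term(m=-4) = 0.02918 + 0.00209j   from Y*(Ω₁)=0.18483 - 0.35359j, Y(Ω₂)=0.02923 + 0.06724j
  term(m=-3) = 0.00350 - 0.06503j   from Y*(Ω₁)=-0.17811 + 0.18968j, Y(Ω₂)=-0.19141 + 0.16129j
  term(m=-2) = 0.08807 + 0.00316j   from Y*(Ω₁)=-0.17569 + 0.10641j, Y(Ω₂)=-0.35876 - 0.23525j
  term(m=-1) = 0.00131 - 0.07330j   from Y*(Ω₁)=0.26402 - 0.07372j, Y(Ω₂)=0.07653 - 0.25626j
  term(m=+0) = -0.04376 + 0.00000j   from Y*(Ω₁)=0.16660 + 0.00000j, Y(Ω₂)=-0.26265 + 0.00000j
  term(m=+1) = 0.00131 + 0.07330j   from Y*(Ω₁)=-0.26402 - 0.07372j, Y(Ω₂)=-0.07653 - 0.25626j
  term(m=+2) = 0.08807 - 0.00316j   from Y*(Ω₁)=-0.17569 - 0.10641j, Y(Ω₂)=-0.35876 + 0.23525j
  term(m=+3) = 0.00350 + 0.06503j   from Y*(Ω₁)=0.17811 + 0.18968j, Y(Ω₂)=0.19141 + 0.16129j
  term(m=+4) = 0.02918 - 0.00209j   from Y*(Ω₁)=0.18483 + 0.35359j, Y(Ω₂)=0.02923 - 0.06724j
Accumulated sum 0.20035 - 0.00000j; after 4π/(2l+1) scaling, 0.27975 - 0.00000j ⇒ P_4 = 0.279748

0.279748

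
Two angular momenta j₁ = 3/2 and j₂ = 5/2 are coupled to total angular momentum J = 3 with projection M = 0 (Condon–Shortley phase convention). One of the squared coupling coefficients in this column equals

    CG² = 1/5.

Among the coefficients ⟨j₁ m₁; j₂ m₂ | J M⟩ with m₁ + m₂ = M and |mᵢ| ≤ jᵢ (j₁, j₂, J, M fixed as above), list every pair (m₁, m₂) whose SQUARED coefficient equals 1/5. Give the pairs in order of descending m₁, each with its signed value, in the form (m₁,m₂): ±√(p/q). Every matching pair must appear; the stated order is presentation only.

(1/2,-1/2): +√(1/5); (-1/2,1/2): −√(1/5)

Admissible pairs with m₁+m₂ = M = 0: (-3/2,3/2), (-1/2,1/2), (1/2,-1/2), (3/2,-3/2)
  (m₁,m₂)=(3/2,-3/2): CG² = 3/10, CG = +√(3/10)
  (m₁,m₂)=(1/2,-1/2): CG² = 1/5, CG = +√(1/5)   ← matches the target
  (m₁,m₂)=(-1/2,1/2): CG² = 1/5, CG = −√(1/5)   ← matches the target
  (m₁,m₂)=(-3/2,3/2): CG² = 3/10, CG = −√(3/10)
Pairs with CG² = 1/5: (1/2,-1/2): +√(1/5); (-1/2,1/2): −√(1/5)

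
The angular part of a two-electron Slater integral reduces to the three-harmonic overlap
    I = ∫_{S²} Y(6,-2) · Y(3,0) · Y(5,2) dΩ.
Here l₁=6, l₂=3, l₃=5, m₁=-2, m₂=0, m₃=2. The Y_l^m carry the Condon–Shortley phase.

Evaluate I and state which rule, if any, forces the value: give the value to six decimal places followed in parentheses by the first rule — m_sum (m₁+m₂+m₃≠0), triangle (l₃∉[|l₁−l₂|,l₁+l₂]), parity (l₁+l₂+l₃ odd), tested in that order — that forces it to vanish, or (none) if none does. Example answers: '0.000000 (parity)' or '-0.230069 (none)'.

0.058844 (none)

Checks pass: Σm=0; 14 even; l₃=5∈[3,9].
(2·6+1)(2·3+1)(2·5+1) = 1001
Δ: 4! 8! 2! / 15! → 1/675675
sum: t=1:−1/8640 t=2:+1/2304 t=3:−1/8640 = 7/34560
3j²(6 3 5; 0 0 0) = Δ·Π!·Σ² = 7/429  (sign -1)
sum: t=1:−1/60480 t=2:+1/5760 t=3:−1/8640 = 1/24192
3j²(6 3 5; -2 0 2) = Δ·Π!·Σ² = 8/3003  (sign -1)
combine: 4πI² = 1001·7/429·8/3003 = 56/1287
take √, sign +1: I = 0.05884368
No selection rule forces the value: the integral is nonzero (none).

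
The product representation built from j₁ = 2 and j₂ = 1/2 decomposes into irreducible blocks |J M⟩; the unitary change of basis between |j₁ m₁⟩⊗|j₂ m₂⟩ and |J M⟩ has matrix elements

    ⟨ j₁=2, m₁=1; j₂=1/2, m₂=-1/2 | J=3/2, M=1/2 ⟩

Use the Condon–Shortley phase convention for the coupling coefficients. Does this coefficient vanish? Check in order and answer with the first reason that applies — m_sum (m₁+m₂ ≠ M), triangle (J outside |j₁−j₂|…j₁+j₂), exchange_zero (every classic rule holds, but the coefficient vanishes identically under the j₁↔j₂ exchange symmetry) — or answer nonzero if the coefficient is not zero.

nonzero

m-sum: m₁+m₂ = 1+(-1/2) = 1/2, M = 1/2  ✓
triangle: |j₁−j₂| = 3/2 ≤ J = 3/2 ≤ j₁+j₂ = 5/2  ✓
exchange: j₁≠j₂ or m₁≠m₂ — the exchange symmetry imposes no constraint here
value check: CG = +√(3/5) = +0.774597 ≠ 0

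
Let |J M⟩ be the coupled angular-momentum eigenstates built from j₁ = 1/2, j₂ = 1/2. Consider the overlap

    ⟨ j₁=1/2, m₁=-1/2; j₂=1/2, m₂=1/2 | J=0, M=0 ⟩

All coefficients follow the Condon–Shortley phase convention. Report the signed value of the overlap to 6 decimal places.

triangle: 1!×0!×0!/2! = 1/2
(j±m)!: 0!×1!×1!×0!×0!×0! = 1
prefactor² = (2J+1)×Δ×N² = 1/2
  k=1: −1/(1!×0!×0!×0!×0!×0!) = -1
Σ = -1  ⇒  CG² = 1/2×(-1)² = 1/2
CG = −√(1/2) = -0.707107

−√(1/2) ≈ -0.707107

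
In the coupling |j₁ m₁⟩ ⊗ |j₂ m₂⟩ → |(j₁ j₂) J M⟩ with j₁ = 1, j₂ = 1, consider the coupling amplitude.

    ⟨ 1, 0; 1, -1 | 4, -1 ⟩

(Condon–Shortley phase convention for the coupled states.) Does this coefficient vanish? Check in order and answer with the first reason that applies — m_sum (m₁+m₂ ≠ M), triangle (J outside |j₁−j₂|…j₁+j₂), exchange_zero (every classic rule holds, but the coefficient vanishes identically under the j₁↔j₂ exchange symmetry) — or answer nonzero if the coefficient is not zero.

triangle

m-sum: m₁+m₂ = 0+(-1) = -1, M = -1  ✓
triangle: need |j₁−j₂| ≤ J ≤ j₁+j₂, i.e. J ∈ [0, 2]; J = 4 is outside ✗ ⇒ coefficient is 0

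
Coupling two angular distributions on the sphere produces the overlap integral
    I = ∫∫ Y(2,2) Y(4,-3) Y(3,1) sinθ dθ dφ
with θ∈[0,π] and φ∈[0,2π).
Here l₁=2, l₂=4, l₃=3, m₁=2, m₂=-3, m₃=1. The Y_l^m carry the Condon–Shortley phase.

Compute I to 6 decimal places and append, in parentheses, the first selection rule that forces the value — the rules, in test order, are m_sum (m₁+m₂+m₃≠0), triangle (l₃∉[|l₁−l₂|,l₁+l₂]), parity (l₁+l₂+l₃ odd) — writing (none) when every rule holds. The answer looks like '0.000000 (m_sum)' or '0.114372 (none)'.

l₁+l₂+l₃=9 is odd: 3j(l;000)=0 ⇒ I=0

0.000000 (parity)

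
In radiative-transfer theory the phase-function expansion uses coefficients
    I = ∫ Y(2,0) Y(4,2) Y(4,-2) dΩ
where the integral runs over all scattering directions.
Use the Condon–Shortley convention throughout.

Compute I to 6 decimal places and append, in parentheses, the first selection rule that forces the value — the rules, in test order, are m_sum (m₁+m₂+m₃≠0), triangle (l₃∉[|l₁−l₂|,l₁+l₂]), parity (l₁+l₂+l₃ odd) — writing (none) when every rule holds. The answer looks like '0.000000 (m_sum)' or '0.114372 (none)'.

0.065536 (none)

Checks pass: Σm=0; 10 even; l₃=4∈[2,6].
(2·2+1)(2·4+1)(2·4+1) = 405
Δ: 2! 2! 6! / 11! → 1/13860
sum: t=0:+1/192 t=1:−1/36 t=2:+1/192 = -5/288
3j²(2 4 4; 0 0 0) = Δ·Π!·Σ² = 20/693  (sign -1)
sum: t=0:+1/2880 t=1:−1/120 t=2:+1/192 = -1/360
3j²(2 4 4; 0 2 -2) = Δ·Π!·Σ² = 16/3465  (sign -1)
combine: 4πI² = 405·20/693·16/3465 = 320/5929
take √, sign +1: I = 0.06553591
No selection rule forces the value: the integral is nonzero (none).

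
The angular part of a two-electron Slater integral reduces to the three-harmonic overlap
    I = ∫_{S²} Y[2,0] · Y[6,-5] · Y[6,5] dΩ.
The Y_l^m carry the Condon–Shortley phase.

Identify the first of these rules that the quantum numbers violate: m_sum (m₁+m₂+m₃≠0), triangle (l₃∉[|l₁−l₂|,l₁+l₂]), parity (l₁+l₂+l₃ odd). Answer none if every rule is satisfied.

none

Σmᵢ = 0  ✓
l₃∈[|l₁−l₂|,l₁+l₂]=[4,8], have l₃=6  ✓
Σlᵢ = 14 ⇒ even  ✓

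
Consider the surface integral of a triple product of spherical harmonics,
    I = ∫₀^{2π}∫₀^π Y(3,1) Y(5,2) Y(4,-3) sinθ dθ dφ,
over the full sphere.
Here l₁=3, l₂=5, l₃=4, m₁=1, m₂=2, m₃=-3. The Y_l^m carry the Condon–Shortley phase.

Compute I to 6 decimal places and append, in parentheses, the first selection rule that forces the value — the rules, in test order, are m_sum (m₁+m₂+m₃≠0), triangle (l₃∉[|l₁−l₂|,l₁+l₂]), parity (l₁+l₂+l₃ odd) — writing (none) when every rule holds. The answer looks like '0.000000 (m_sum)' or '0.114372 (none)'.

Rules hold: Σm=0, L=12 even, 2≤4≤8.
N = 7·11·9 = 693
Δ = 4!·2!·6!/13! = 1/180180
Racah Σ t=1..3: t=1:−1/576 t=2:+1/144 t=3:−1/576 = 1/288
⇒ 3j(3 5 4; 0 0 0)² = 20/1001, sgn +1
Racah Σ t=1..2: t=1:−1/4320 t=2:+1/960 = 7/8640
⇒ 3j(3 5 4; 1 2 -3)² = 343/12870, sgn -1
4πI² = N·(3j₀)²·(3jₘ)² = 686/1859
I = -1·√(0.369016/4π) = -0.17136315
No selection rule forces the value: the integral is nonzero (none).

-0.171363 (none)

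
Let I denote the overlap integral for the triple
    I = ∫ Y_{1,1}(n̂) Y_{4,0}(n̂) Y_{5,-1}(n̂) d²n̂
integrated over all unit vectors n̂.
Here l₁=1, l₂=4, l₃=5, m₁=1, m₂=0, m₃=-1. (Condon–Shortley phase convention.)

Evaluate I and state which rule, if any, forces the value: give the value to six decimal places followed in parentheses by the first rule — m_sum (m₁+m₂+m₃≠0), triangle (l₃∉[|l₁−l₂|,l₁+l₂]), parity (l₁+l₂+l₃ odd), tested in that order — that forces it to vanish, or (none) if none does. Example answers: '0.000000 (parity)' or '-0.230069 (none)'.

-0.190188 (none)

Checks pass: Σm=0; 10 even; l₃=5∈[3,5].
(2·1+1)(2·4+1)(2·5+1) = 297
Δ: 0! 2! 8! / 11! → 1/495
sum: t=0:+1/576 = 1/576
3j²(1 4 5; 0 0 0) = Δ·Π!·Σ² = 5/99  (sign -1)
sum: t=0:+1/1152 = 1/1152
3j²(1 4 5; 1 0 -1) = Δ·Π!·Σ² = 1/33  (sign +1)
combine: 4πI² = 297·5/99·1/33 = 5/11
take √, sign -1: I = -0.19018827
No selection rule forces the value: the integral is nonzero (none).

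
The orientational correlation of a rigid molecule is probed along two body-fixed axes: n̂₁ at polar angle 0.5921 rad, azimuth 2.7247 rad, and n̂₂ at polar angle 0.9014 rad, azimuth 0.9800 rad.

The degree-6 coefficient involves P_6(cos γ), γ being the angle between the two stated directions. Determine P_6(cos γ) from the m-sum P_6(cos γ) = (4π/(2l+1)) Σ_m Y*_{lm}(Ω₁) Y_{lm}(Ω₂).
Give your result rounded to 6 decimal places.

Expand P_6 via completeness: Σ_{m} conj(Y_{6,m}) at Ω₁ times Y_{6,m} at Ω₂ —
  m=-6: (-0.01171 - 0.00872j) × (0.10334 + 0.04408j) = -0.00083 - 0.00142j  (running Σ = -0.00083 - 0.00142j)
  m=-5: (0.03695 + 0.06549j) × (0.05744 + 0.30255j) = -0.01769 + 0.01494j  (running Σ = -0.01852 + 0.01352j)
  m=-4: (-0.02199 - 0.22648j) × (-0.31083 + 0.30652j) = 0.07626 + 0.06366j  (running Σ = 0.05774 + 0.07718j)
  m=-3: (-0.13523 + 0.40792j) × (-0.23593 - 0.04822j) = 0.05157 - 0.08972j  (running Σ = 0.10931 - 0.01254j)
  m=-2: (0.28981 - 0.31930j) × (0.07891 + 0.19241j) = 0.08431 + 0.03057j  (running Σ = 0.19362 + 0.01803j)
  m=-1: (0.00203 - 0.00090j) × (-0.18522 + 0.27616j) = -0.00013 + 0.00073j  (running Σ = 0.19349 + 0.01875j)
  m=0: (-0.42184 + 0.00000j) × (0.12175 + 0.00000j) = -0.05136 + 0.00000j  (running Σ = 0.14213 + 0.01875j)
  m=1: (-0.00203 - 0.00090j) × (0.18522 + 0.27616j) = -0.00013 - 0.00073j  (running Σ = 0.14201 + 0.01803j)
  m=2: (0.28981 + 0.31930j) × (0.07891 - 0.19241j) = 0.08431 - 0.03057j  (running Σ = 0.22631 - 0.01254j)
  m=3: (0.13523 + 0.40792j) × (0.23593 - 0.04822j) = 0.05157 + 0.08972j  (running Σ = 0.27789 + 0.07718j)
  m=4: (-0.02199 + 0.22648j) × (-0.31083 - 0.30652j) = 0.07626 - 0.06366j  (running Σ = 0.35414 + 0.01352j)
  m=5: (-0.03695 + 0.06549j) × (-0.05744 + 0.30255j) = -0.01769 - 0.01494j  (running Σ = 0.33645 - 0.00142j)
  m=6: (-0.01171 + 0.00872j) × (0.10334 - 0.04408j) = -0.00083 + 0.00142j  (running Σ = 0.33563 + 0.00000j)
Total Σ_m = 0.33563 + 0.00000j. Multiply by 0.966644: 0.32443 + 0.00000j. P_6(cos γ) = 0.324432

0.324432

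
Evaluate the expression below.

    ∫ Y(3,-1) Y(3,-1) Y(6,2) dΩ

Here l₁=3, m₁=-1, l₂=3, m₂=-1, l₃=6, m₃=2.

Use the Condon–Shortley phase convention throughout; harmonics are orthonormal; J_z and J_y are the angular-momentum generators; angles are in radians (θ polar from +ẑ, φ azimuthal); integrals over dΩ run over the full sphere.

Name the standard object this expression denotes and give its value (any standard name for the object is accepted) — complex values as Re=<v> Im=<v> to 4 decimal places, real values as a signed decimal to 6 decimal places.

This is a Gaunt coefficient — the integral of a triple product of spherical harmonics over the sphere.
Checks pass: Σm=0; 12 even; l₃=6∈[0,6].
(2·3+1)(2·3+1)(2·6+1) = 637
Δ: 0! 6! 6! / 13! → 1/12012
sum: t=0:+1/1296 = 1/1296
3j²(3 3 6; 0 0 0) = Δ·Π!·Σ² = 100/3003  (sign +1)
sum: t=0:+1/2304 = 1/2304
3j²(3 3 6; -1 -1 2) = Δ·Π!·Σ² = 5/143  (sign +1)
combine: 4πI² = 637·100/3003·5/143 = 3500/4719
take √, sign +1: I = 0.24294284

Gaunt coefficient, +0.242943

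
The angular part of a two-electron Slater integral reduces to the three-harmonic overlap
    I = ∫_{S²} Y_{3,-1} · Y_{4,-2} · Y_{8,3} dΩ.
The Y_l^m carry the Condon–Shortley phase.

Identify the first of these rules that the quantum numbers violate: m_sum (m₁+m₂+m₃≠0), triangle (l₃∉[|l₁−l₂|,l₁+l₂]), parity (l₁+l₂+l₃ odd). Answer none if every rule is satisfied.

azimuthal sum: -1 − 2 + 3 = 0  ✓
l₃ must lie in [1,7]; have l₃=8  ✗
L = 3 + 4 + 8 = 15 (odd)

triangle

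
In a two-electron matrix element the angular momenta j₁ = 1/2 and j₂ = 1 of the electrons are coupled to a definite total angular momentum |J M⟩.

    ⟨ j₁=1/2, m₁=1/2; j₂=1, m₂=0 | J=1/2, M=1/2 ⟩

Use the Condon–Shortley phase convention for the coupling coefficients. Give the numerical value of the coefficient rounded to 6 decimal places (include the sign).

triangle: 1!×0!×1!/3! = 1/6
(j±m)!: 1!×0!×1!×1!×1!×0! = 1
prefactor² = (2J+1)×Δ×N² = 1/3
  k=0: +1/(0!×1!×0!×1!×0!×0!) = 1
Σ = 1  ⇒  CG² = 1/3×1² = 1/3
CG = +√(1/3) = +0.577350

+√(1/3) = +0.577350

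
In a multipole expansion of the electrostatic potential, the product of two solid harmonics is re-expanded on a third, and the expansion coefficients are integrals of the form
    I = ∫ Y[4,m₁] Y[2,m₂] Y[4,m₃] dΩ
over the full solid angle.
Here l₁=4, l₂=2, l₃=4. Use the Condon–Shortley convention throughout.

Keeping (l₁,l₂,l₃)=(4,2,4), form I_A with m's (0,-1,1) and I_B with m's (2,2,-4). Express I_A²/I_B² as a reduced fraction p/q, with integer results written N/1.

Shared (l₁,l₂,l₃)=(4,2,4): N and (l;000)² cancel in I_A²/I_B².
A: Δ = 2!·6!·2!/11! = 1/13860; Racah Σ t=0..1: t=0:+1/96 t=1:−1/72 = -1/288; ⇒ 3j(4 2 4; 0 -1 1)² = 1/462, sgn +1
B: Δ = 2!·6!·2!/11! = 1/13860; Racah Σ t=2..2: t=2:+1/2880 = 1/2880; ⇒ 3j(4 2 4; 2 2 -4)² = 2/165, sgn +1
I_A²/I_B² = (1/462)/(2/165) = 5/28

5/28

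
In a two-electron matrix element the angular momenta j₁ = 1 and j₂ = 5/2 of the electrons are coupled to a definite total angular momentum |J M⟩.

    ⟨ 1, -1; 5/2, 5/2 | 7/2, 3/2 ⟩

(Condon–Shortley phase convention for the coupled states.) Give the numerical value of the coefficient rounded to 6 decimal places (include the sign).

+√(1/21) = +0.218218

j₁+j₂−J=0  J+j₁−j₂=2  J−j₁+j₂=5  j₁+j₂+J+1=8
(j₁±m₁, j₂±m₂, J±M) = (0,2,5,0,5,2)
P² = 19200/7
sum k=0..0:
  [0] +1/240 = 1/240
S = 1/240
C² = P²·S² = 1/21 ; C = +0.218218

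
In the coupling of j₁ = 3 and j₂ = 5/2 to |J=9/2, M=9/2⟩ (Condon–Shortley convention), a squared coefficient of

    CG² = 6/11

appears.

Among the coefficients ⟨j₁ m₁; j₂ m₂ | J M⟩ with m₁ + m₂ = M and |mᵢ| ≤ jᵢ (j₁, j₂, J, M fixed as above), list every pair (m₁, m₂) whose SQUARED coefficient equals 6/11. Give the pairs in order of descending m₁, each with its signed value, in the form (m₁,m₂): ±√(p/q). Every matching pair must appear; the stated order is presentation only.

(3,3/2): +√(6/11)

Admissible pairs with m₁+m₂ = M = 9/2: (2,5/2), (3,3/2)
  (m₁,m₂)=(3,3/2): CG² = 6/11, CG = +√(6/11)   ← matches the target
  (m₁,m₂)=(2,5/2): CG² = 5/11, CG = −√(5/11)
Pairs with CG² = 6/11: (3,3/2): +√(6/11)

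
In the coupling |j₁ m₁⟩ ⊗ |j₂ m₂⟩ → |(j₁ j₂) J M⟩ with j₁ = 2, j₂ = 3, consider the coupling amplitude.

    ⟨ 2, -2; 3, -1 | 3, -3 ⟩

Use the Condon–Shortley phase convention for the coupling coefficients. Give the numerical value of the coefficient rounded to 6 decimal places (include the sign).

+√(1/6) ≈ +0.408248

triangle: 2!*2!*4!/9! = 96/362880
(j±m)!: 0!*4!*2!*4!*0!*6! = 829440
prefactor² = (2J+1)*Δ*N² = 1536
  k=2: +1/(2!*0!*2!*0!*0!*4!) = 1/96
Σ = 1/96  ⇒  CG² = 1536*(1/96)² = 1/6
CG = +√(1/6) = +0.408248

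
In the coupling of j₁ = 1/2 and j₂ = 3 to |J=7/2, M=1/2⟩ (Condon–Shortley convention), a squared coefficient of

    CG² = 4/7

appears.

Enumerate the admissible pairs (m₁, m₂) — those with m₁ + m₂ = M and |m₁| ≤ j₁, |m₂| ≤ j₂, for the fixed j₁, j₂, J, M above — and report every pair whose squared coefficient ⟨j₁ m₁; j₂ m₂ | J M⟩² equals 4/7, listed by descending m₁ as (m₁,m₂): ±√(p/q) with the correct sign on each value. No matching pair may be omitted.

Admissible pairs with m₁+m₂ = M = 1/2: (-1/2,1), (1/2,0)
  (m₁,m₂)=(1/2,0): CG² = 4/7, CG = +√(4/7)   ← matches the target
  (m₁,m₂)=(-1/2,1): CG² = 3/7, CG = +√(3/7)
Pairs with CG² = 4/7: (1/2,0): +√(4/7)

(1/2,0): +√(4/7)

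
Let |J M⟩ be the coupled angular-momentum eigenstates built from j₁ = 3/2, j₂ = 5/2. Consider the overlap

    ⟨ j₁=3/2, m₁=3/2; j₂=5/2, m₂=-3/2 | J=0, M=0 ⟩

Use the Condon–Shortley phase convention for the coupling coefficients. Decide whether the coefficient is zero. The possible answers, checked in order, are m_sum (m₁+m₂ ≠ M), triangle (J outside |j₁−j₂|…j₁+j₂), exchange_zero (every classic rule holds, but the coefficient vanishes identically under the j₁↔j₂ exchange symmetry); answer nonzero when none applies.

m-sum: m₁+m₂ = 3/2+(-3/2) = 0, M = 0  ✓
triangle: need |j₁−j₂| ≤ J ≤ j₁+j₂, i.e. J ∈ [1, 4]; J = 0 is outside ✗ ⇒ coefficient is 0

triangle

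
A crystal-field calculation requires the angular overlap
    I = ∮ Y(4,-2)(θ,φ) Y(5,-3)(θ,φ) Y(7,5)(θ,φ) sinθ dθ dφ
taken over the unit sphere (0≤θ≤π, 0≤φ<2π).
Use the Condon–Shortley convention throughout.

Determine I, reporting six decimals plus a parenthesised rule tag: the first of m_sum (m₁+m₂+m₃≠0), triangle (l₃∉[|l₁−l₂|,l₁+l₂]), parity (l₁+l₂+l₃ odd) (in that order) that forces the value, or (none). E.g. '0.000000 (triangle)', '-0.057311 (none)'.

-0.151274 (none)

Rules hold: Σm=0, L=16 even, 1≤7≤9.
N = 9·11·15 = 1485
Δ = 2!·6!·8!/17! = 1/6126120
Racah Σ t=0..2: t=0:+1/69120 t=1:−1/20736 t=2:+1/69120 = -1/51840
⇒ 3j(4 5 7; 0 0 0)² = 280/21879, sgn +1
Racah Σ t=0..2: t=0:+1/2073600 t=1:−1/604800 t=2:+1/3870720 = -53/58060800
⇒ 3j(4 5 7; -2 -3 5)² = 2809/185640, sgn -1
4πI² = N·(3j₀)²·(3jₘ)² = 14045/48841
I = -1·√(0.287566/4π) = -0.15127378
No selection rule forces the value: the integral is nonzero (none).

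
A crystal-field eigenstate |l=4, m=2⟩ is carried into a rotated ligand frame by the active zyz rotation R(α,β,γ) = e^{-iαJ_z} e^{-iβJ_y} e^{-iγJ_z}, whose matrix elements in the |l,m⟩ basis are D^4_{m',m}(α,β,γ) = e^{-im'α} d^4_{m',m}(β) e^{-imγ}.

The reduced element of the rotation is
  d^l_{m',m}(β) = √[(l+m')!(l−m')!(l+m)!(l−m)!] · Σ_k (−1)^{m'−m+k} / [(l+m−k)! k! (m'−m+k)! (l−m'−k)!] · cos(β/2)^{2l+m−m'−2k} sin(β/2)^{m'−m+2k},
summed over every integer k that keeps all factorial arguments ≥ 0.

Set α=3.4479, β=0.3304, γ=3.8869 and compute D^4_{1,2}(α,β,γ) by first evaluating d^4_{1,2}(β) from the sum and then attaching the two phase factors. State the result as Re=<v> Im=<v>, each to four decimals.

Split into d^4_{1,2}(β=0.3304) × two z-phases.
With c≡cos(β/2)=0.986385 and s≡sin(β/2)=0.164450, N=[120·6·720·2]^{1/2}=1018.233765
The bounds max(0,m−m')=1 and min(l+m,l−m')=3 give 3 terms
  k=1: (−1)^0·1018.2338/(240)·0.9864^7·0.1644^1 = +0.633864
  k=2: (−1)^1·1018.2338/(48)·0.9864^5·0.1644^3 = -0.088092
  k=3: (−1)^2·1018.2338/(72)·0.9864^3·0.1644^5 = +0.001632
d^4_{1,2}(0.3304) = +0.633864 -0.088092 +0.001632 = +0.547404
Phases: e^{-i·(1)·3.4479}=-0.953454+0.301540i, e^{-i·(2)·3.8869}=+0.080096-0.996787i ⇒ D=+0.122730+0.533468i

Re=0.1227 Im=0.5335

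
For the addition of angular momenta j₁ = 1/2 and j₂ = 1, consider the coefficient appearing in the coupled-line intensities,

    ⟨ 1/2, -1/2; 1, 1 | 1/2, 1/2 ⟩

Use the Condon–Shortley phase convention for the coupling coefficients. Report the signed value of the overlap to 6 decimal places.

triangle: 1!·0!·1!/3! = 1/6
(j±m)!: 0!·1!·2!·0!·1!·0! = 2
prefactor² = (2J+1)·Δ·N² = 2/3
  k=1: −1/(1!·0!·0!·1!·0!·0!) = -1
Σ = -1  ⇒  CG² = 2/3·(-1)² = 2/3
CG = −√(2/3) = -0.816497

−√(2/3) ≈ -0.816497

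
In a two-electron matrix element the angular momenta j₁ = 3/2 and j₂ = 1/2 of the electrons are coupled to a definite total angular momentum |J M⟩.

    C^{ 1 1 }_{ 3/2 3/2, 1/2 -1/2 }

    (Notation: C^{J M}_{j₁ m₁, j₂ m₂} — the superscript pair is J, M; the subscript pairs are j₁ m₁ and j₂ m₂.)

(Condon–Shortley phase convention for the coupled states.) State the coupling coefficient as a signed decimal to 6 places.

+0.866025

√[3·1!2!0!/4! · 3!0!0!1!2!0!] = √(3)
  +(−1)^0/∏(0,1,0,0,2,0)! = 1/2  (running 1/2)
⟨..|..⟩ = √(3)·(1/2) = +0.866025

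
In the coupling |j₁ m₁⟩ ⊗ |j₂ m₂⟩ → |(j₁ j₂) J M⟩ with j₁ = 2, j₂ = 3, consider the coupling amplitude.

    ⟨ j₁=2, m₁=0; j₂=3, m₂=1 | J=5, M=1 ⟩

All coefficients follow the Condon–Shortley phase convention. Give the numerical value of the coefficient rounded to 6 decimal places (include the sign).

+√(3/7) ≈ +0.654654

√[11·0!4!6!/11! · 2!2!4!2!6!4!] = √(110592/7)
  +(−1)^0/∏(0,0,2,4,2,2)! = 1/192  (running 1/192)
⟨..|..⟩ = √(110592/7)·(1/192) = +0.654654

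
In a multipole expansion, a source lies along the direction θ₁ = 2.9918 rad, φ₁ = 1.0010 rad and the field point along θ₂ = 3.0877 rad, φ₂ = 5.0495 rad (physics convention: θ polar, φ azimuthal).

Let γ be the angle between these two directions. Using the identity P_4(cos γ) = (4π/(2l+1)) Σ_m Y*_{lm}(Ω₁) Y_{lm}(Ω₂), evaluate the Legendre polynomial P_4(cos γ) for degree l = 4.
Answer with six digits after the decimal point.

0.830996

Summing Y*_{l m}(θ₁,φ₁)·Y_{l m}(θ₂,φ₂) over m ∈ [−4, 4]; prefactor 4π/(2·4+1) = 1.396263:
  m=-4: (-0.000143-0.000167i) × (+0.000001-0.000004i) = -0.000000+0.000000i  (running Σ = -0.000000+0.000000i)
  m=-3: (+0.004074-0.000568i) × (+0.000166+0.000104i) = +0.000001+0.000000i  (running Σ = +0.000001+0.000000i)
  m=-2: (-0.018198+0.039553i) × (-0.004534+0.003624i) = -0.000061-0.000245i  (running Σ = -0.000060-0.000245i)
  m=-1: (-0.144767-0.225959i) × (-0.033496-0.095569i) = -0.016746+0.021404i  (running Σ = -0.016806+0.021159i)
  m=0: (+0.753885-0.000000i) × (+0.834038+0.000000i) = +0.628768+0.000000i  (running Σ = +0.611963+0.021159i)
  m=1: (+0.144767-0.225959i) × (+0.033496-0.095569i) = -0.016746-0.021404i  (running Σ = +0.595217-0.000245i)
  m=2: (-0.018198-0.039553i) × (-0.004534-0.003624i) = -0.000061+0.000245i  (running Σ = +0.595156+0.000000i)
  m=3: (-0.004074-0.000568i) × (-0.000166+0.000104i) = +0.000001-0.000000i  (running Σ = +0.595157+0.000000i)
  m=4: (-0.000143+0.000167i) × (+0.000001+0.000004i) = -0.000000-0.000000i  (running Σ = +0.595157-0.000000i)
Total Σ_m = +0.595157-0.000000i. Multiply by 1.396263: +0.830996-0.000000i. P_4(cos γ) = 0.830996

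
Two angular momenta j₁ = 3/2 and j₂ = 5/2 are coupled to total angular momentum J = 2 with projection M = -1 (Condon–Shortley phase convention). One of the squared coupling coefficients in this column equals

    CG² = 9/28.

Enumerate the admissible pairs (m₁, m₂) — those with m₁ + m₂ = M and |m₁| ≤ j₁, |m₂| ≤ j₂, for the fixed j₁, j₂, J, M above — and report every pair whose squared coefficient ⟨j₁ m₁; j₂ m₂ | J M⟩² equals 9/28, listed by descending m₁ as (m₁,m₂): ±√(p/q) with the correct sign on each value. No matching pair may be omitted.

(-3/2,1/2): +√(9/28)

Admissible pairs with m₁+m₂ = M = -1: (-3/2,1/2), (-1/2,-1/2), (1/2,-3/2), (3/2,-5/2)
  (m₁,m₂)=(3/2,-5/2): CG² = 5/14, CG = +√(5/14)
  (m₁,m₂)=(1/2,-3/2): CG² = 1/42, CG = +√(1/42)
  (m₁,m₂)=(-1/2,-1/2): CG² = 25/84, CG = −√(25/84)
  (m₁,m₂)=(-3/2,1/2): CG² = 9/28, CG = +√(9/28)   ← matches the target
Pairs with CG² = 9/28: (-3/2,1/2): +√(9/28)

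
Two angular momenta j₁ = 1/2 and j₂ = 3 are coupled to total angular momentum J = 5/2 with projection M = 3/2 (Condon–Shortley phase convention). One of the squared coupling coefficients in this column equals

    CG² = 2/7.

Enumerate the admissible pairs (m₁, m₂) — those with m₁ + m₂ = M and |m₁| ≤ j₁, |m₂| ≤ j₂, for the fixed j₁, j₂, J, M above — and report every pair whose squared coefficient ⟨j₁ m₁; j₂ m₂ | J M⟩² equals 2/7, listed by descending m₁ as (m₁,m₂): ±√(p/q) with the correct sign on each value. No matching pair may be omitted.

(1/2,1): +√(2/7)

Admissible pairs with m₁+m₂ = M = 3/2: (-1/2,2), (1/2,1)
  (m₁,m₂)=(1/2,1): CG² = 2/7, CG = +√(2/7)   ← matches the target
  (m₁,m₂)=(-1/2,2): CG² = 5/7, CG = −√(5/7)
Pairs with CG² = 2/7: (1/2,1): +√(2/7)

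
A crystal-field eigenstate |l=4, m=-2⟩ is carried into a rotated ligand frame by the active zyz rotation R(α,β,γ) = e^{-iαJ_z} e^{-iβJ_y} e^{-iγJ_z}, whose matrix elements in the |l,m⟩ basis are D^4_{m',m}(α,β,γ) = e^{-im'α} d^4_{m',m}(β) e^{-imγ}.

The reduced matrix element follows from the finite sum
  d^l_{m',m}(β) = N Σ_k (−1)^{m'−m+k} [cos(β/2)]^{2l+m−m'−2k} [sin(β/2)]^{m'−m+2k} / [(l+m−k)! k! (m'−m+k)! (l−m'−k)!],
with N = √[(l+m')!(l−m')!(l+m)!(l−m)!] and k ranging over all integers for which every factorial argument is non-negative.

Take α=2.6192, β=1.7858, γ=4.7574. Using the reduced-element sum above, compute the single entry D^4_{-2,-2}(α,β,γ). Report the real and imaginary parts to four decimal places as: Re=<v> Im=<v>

D^4_{-2,-2}(2.6192,1.7858,4.7574) = e^{-i·-2·2.6192}·d^4_{-2,-2}(1.7858)·e^{-i·-2·4.7574}. Compute d first:
Half-angle: c=0.627156, s=0.778894. N=√(2·720·2·720)=1440.000000
k: max(0,(-2)−(-2))=0 … min(4+(-2),4−(-2))=2
  k=0: (−1)^0·1440.0000/(1440)·0.6272^8·0.7789^0 = +0.023933
  k=1: (−1)^1·1440.0000/(120)·0.6272^6·0.7789^2 = -0.442987
  k=2: (−1)^2·1440.0000/(96)·0.6272^4·0.7789^4 = +0.854095
d^4_{-2,-2}(1.7858) = +0.023933 -0.442987 +0.854095 = +0.435042
Phases: e^{-i·(-2)·2.6192}=+0.502088-0.864817i, e^{-i·(-2)·4.7574}=-0.995951-0.089900i ⇒ D=-0.251368+0.355071i

Re=-0.2514 Im=0.3551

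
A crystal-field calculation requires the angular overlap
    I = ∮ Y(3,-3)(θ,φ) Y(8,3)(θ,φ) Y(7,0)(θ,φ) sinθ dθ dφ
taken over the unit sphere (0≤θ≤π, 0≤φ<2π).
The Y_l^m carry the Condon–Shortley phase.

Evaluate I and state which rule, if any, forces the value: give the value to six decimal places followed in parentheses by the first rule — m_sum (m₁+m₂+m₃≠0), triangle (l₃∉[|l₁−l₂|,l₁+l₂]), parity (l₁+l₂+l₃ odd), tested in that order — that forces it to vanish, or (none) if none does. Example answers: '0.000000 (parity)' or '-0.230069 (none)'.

0.183025 (none)

Rules hold: Σm=0, L=18 even, 5≤7≤11.
N = 7·17·15 = 1785
Δ = 4!·2!·12!/19! = 1/5290740
Racah Σ t=1..3: t=1:−1/7257600 t=2:+1/2073600 t=3:−1/7257600 = 1/4838400
⇒ 3j(3 8 7; 0 0 0)² = 252/20995, sgn -1
Racah Σ t=4..4: t=4:+1/29030400 = 1/29030400
⇒ 3j(3 8 7; -3 3 0)² = 165/8398, sgn -1
4πI² = N·(3j₀)²·(3jₘ)² = 436590/1037153
I = +1·√(0.42095/4π) = 0.18302506
No selection rule forces the value: the integral is nonzero (none).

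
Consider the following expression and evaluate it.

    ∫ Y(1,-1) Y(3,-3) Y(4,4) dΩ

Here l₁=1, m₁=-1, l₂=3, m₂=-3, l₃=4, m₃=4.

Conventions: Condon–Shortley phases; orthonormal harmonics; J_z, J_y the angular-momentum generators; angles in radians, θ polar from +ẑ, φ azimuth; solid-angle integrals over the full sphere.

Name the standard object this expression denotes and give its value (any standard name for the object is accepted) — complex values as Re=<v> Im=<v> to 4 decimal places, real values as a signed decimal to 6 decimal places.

This is a Gaunt coefficient — the integral of a triple product of spherical harmonics over the sphere.
m-sum 0 ✓  L=8 even ✓  2≤4≤4 ✓
Π(2lᵢ+1) = 3×7×9 = 189
triangle coeff Δ(1,3,4) = 1/252
Σ_t [0,0]: t=0:+1/36 = 1/36
(3j)²=4/63 [(1 3 4; 0 0 0)], sign=+1
Σ_t [0,0]: t=0:+1/1440 = 1/1440
(3j)²=1/9 [(1 3 4; -1 -3 4)], sign=+1
⇒ 4πI² = 4/3
I = (+1)√(4/3/(4π)) = 0.32573501

Gaunt coefficient, +0.325735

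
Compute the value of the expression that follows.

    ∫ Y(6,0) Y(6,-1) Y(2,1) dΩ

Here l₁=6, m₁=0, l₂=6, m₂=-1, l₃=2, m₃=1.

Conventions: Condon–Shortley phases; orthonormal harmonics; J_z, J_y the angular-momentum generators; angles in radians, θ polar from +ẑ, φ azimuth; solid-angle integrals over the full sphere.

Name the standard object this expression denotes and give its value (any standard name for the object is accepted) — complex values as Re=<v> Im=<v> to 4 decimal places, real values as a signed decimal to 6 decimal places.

This is a Gaunt coefficient — the integral of a triple product of spherical harmonics over the sphere.
m-sum 0 ✓  L=14 even ✓  0≤2≤12 ✓
Π(2lᵢ+1) = 13×13×5 = 845
triangle coeff Δ(6,6,2) = 1/90090
Σ_t [4,6]: t=4:+1/69120 t=5:−1/14400 t=6:+1/69120 = -7/172800
(3j)²=14/715 [(6 6 2; 0 0 0)], sign=-1
Σ_t [4,5]: t=4:+1/34560 t=5:−1/28800 = -1/172800
(3j)²=1/1430 [(6 6 2; 0 -1 1)], sign=+1
⇒ 4πI² = 7/605
I = (-1)√(7/605/(4π)) = -0.03034355

Gaunt coefficient, -0.030344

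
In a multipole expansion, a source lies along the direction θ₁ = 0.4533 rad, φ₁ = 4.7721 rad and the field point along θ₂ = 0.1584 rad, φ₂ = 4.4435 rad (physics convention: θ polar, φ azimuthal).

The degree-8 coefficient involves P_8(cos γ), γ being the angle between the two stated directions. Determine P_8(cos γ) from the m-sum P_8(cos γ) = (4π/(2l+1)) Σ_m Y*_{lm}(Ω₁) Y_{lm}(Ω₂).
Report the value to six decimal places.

-0.104229

Term-by-term m-sum for l=8 (normalisation 4π/17 = 0.739198):
  m=-8: (+0.000619+0.000321i) × (-0.000000+0.000000i) = -0.000000+0.000000i  (running Σ = -0.000000+0.000000i)
  m=-7: (-0.002324+0.005233i) × (+0.000005+0.000002i) = -0.000000+0.000000i  (running Σ = -0.000000+0.000000i)
  m=-6: (-0.027661-0.010357i) × (+0.000003-0.000079i) = -0.000001+0.000002i  (running Σ = -0.000001+0.000002i)
  m=-5: (+0.031600-0.102678i) × (-0.000888+0.000205i) = -0.000007+0.000098i  (running Σ = -0.000008+0.000100i)
  m=-4: (+0.271357+0.066073i) × (+0.003728+0.006901i) = +0.000556+0.002119i  (running Σ = +0.000548+0.002219i)
  m=-3: (-0.087684+0.484242i) × (+0.036002-0.034502i) = +0.013551+0.020459i  (running Σ = +0.014098+0.022678i)
  m=-2: (-0.476401-0.057165i) × (-0.191586-0.114265i) = +0.084740+0.065388i  (running Σ = +0.098838+0.088066i)
  m=-1: (-0.000414+0.006923i) × (-0.164506+0.596981i) = -0.004065-0.001386i  (running Σ = +0.094774+0.086680i)
  m=0: (-0.476463-0.000000i) × (+0.693757+0.000000i) = -0.330550-0.000000i  (running Σ = -0.235776+0.086680i)
  m=1: (+0.000414+0.006923i) × (+0.164506+0.596981i) = -0.004065+0.001386i  (running Σ = -0.239841+0.088066i)
  m=2: (-0.476401+0.057165i) × (-0.191586+0.114265i) = +0.084740-0.065388i  (running Σ = -0.155101+0.022678i)
  m=3: (+0.087684+0.484242i) × (-0.036002-0.034502i) = +0.013551-0.020459i  (running Σ = -0.141550+0.002219i)
  m=4: (+0.271357-0.066073i) × (+0.003728-0.006901i) = +0.000556-0.002119i  (running Σ = -0.140994+0.000100i)
  m=5: (-0.031600-0.102678i) × (+0.000888+0.000205i) = -0.000007-0.000098i  (running Σ = -0.141002+0.000002i)
  m=6: (-0.027661+0.010357i) × (+0.000003+0.000079i) = -0.000001-0.000002i  (running Σ = -0.141002+0.000000i)
  m=7: (+0.002324+0.005233i) × (-0.000005+0.000002i) = -0.000000-0.000000i  (running Σ = -0.141002+0.000000i)
  m=8: (+0.000619-0.000321i) × (-0.000000-0.000000i) = -0.000000-0.000000i  (running Σ = -0.141002+0.000000i)
Σ over m = -0.141002+0.000000i; ×(4π/17) → -0.104229+0.000000i. Real part: -0.104229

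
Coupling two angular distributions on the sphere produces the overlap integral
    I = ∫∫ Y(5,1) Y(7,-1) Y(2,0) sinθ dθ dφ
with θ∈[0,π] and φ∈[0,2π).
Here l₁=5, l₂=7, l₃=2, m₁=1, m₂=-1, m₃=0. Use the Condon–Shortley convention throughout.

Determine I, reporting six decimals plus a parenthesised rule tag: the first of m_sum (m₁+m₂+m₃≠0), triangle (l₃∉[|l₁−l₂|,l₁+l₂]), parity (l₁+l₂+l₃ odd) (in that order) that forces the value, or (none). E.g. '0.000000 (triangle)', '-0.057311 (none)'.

Checks pass: Σm=0; 14 even; l₃=2∈[2,12].
(2·5+1)(2·7+1)(2·2+1) = 825
Δ: 10! 0! 4! / 15! → 1/15015
sum: t=5:−1/57600 = -1/57600
3j²(5 7 2; 0 0 0) = Δ·Π!·Σ² = 21/715  (sign -1)
sum: t=4:+1/69120 = 1/69120
3j²(5 7 2; 1 -1 0) = Δ·Π!·Σ² = 4/143  (sign +1)
combine: 4πI² = 825·21/715·4/143 = 1260/1859
take √, sign -1: I = -0.23224194
No selection rule forces the value: the integral is nonzero (none).

-0.232242 (none)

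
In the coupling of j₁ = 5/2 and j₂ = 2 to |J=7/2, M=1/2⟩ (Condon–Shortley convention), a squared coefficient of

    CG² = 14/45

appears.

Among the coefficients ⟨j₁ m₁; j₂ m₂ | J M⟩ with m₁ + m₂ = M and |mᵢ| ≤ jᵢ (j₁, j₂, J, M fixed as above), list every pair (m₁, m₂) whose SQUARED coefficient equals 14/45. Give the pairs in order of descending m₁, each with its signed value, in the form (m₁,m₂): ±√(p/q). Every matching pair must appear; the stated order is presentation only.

Admissible pairs with m₁+m₂ = M = 1/2: (-3/2,2), (-1/2,1), (1/2,0), (3/2,-1), (5/2,-2)
  (m₁,m₂)=(5/2,-2): CG² = 4/63, CG = +√(4/63)
  (m₁,m₂)=(3/2,-1): CG² = 121/315, CG = +√(121/315)
  (m₁,m₂)=(1/2,0): CG² = 4/105, CG = +√(4/105)
  (m₁,m₂)=(-1/2,1): CG² = 14/45, CG = −√(14/45)   ← matches the target
  (m₁,m₂)=(-3/2,2): CG² = 64/315, CG = −√(64/315)
Pairs with CG² = 14/45: (-1/2,1): −√(14/45)

(-1/2,1): −√(14/45)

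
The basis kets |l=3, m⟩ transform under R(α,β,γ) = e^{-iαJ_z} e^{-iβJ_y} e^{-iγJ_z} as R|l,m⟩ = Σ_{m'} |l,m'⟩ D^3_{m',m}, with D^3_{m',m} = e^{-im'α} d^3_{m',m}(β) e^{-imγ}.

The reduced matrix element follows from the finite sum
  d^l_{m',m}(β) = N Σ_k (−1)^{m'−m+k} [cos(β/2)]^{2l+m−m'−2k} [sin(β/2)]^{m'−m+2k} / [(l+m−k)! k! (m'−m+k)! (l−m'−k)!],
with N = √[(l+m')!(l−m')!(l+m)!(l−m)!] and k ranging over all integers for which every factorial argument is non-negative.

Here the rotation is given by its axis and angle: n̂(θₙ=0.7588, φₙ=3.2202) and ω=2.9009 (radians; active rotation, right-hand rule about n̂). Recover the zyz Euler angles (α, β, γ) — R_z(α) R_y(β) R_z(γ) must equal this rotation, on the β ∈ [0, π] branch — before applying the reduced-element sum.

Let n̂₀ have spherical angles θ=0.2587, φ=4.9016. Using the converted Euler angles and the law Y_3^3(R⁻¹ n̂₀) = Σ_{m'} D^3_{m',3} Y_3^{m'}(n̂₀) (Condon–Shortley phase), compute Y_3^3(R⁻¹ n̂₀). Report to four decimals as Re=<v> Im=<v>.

Re=0.4172 Im=-0.0062

Axis–angle → zyz. n̂ = (sinθₙcosφₙ, sinθₙsinφₙ, cosθₙ) = (-0.685926, -0.054030, +0.725662), ω = 2.9009.
R = I cosω + sinω [n̂]ₓ + (1−cosω) n̂n̂ᵀ gives
  R = [-0.043746, -0.099927, -0.994033; +0.246033, -0.965419, +0.086223; -0.968274, -0.240793, +0.066818]
β = atan2(√(R₁₃²+R₂₃²), R₃₃) = 1.503928; α = atan2(R₂₃, R₁₃) mod 2π = 3.055069; γ = atan2(R₃₂, −R₃₁) mod 2π = 6.039447
Need the full column D^3_{m',3} for m'=−3..3 at α=3.0551, β=1.5039, γ=6.0394.
cos(β/2)=0.730349, sin(β/2)=0.683075
d^3_{-3,3}: single k=6 term ⇒ +0.101580;  D = -0.090490-0.046153i
d^3_{-2,3}: single k=5 term ⇒ +0.266040;  D = +0.225662+0.140903i
d^3_{-1,3}: single k=4 term ⇒ +0.449758;  D = -0.359484-0.270283i
d^3_{0,3}: single k=3 term ⇒ +0.555277;  D = +0.413328+0.370800i
d^3_{1,3}: single k=2 term ⇒ +0.514165;  D = -0.351623-0.375136i
d^3_{2,3}: single k=1 term ⇒ +0.347692;  D = +0.214966+0.273276i
d^3_{3,3}: single k=0 term ⇒ +0.151768;  D = -0.083174-0.126948i
Y_3^{m'}(θ=0.2587,φ=4.9016) and Σ D·Y over m':
  (-0.0905-0.0462i)·(-0.0038-0.0059i)  (+0.2257+0.1409i)·(-0.0601+0.0239i)  (-0.3595-0.2703i)·(+0.0571+0.2982i)  (+0.4133+0.3708i)·(+0.6035+0.0000i)  (-0.3516-0.3751i)·(-0.0571+0.2982i)  (+0.2150+0.2733i)·(-0.0601-0.0239i)  (-0.0832-0.1269i)·(+0.0038-0.0059i)
Y_3^3(R⁻¹ n̂) = +0.417162-0.006234i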